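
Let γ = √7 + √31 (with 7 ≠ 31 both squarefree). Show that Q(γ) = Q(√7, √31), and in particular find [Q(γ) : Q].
[Q(γ) : Q] = 4 (equivalently, Q(γ) = Q(√7, √31))

Obviously Q(γ) ⊆ Q(√7, √31), and [Q(√7, √31):Q] = 4 (since 7, 31 are distinct squarefree integers > 1 with 217 not a perfect square). To show equality we compute the minimal polynomial of γ. From γ = √7 + √31: γ^2 = 7 + 2√(217) + 31 = 38 + 2√(217), so γ^2 - 38 = 2√(217); squaring, (γ^2 - 38)^2 = 4·217, i.e. γ^4 - 76γ^2 + 1444 - 868 = 0, i.e. γ^4 - 76γ^2 + 576 = 0. So γ is a root of x^4 - 76x^2 + 576. This polynomial is irreducible over Q: it has no rational root (each ±√7 ± √31 is irrational), and any factorization into two quadratics over Q would force √(217) ∈ Q (pairing opposite roots) or √7, √31 ∈ Q (other pairings), all impossible. Hence [Q(γ):Q] = 4 = [Q(√7, √31):Q], so Q(γ) = Q(√7, √31).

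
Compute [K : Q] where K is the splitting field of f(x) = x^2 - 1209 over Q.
[K : Q] = 2

f(x) = x^2 - 1209 factors as (x - √1209)(x + √1209). The splitting field is K = Q(√1209). Since 1209 is squarefree and > 1, it is not a perfect square, so x^2 - 1209 is irreducible over Q and [Q(√1209) : Q] = 2. Hence [K : Q] = 2.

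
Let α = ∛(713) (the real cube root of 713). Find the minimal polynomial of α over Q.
m_α(x) = x^3 - 713

α satisfies α^3 = 713, so x^3 - 713 annihilates α. By the rational root test, a rational root p/q (in lowest terms) of x^3 - 713 would satisfy p^3 = 713 q^3, forcing q = 1 and p^3 = 713; but 713 is not a perfect cube, contradiction. A monic cubic over Q with no rational root is irreducible (any nontrivial factorization would include a linear factor). Hence x^3 - 713 is the minimal polynomial of α, and in particular [Q(α):Q] = 3.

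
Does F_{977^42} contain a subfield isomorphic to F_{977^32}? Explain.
No: F_{977^32} is not a subfield of F_{977^42}

F_{p^m} embeds in F_{p^n} iff m | n. Here 32 ∤ 42 (since 42 = 1·32 + 10 with remainder 10 ≠ 0), so F_{977^32} is not a subfield of F_{977^42}. Equivalently: if it were, the tower law would give 32 = [F_{977^32}:F_977] dividing [F_{977^42}:F_977] = 42, contradiction.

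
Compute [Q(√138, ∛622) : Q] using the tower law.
[Q(√138, ∛622) : Q] = 6

Let L = Q(√138, ∛622). Since Q(√138) ⊂ L and [Q(√138):Q] = 2, the tower law gives 2 | [L:Q]. Likewise Q(∛622) ⊂ L with [Q(∛622):Q] = 3 (because 622 is not a perfect cube), so 3 | [L:Q]. As gcd(2,3) = 1, [L:Q] is divisible by 6. Conversely L is generated over Q by √138 and ∛622, so [L:Q] ≤ 2·3 = 6. Therefore [Q(√138, ∛622) : Q] = 6.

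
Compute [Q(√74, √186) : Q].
[Q(√74, √186) : Q] = 4

[Q(√74):Q] = 2 (min poly x^2 - 74, irreducible since 74 is squarefree > 1). For the top step, suppose √186 ∈ Q(√74), say √186 = c + d√74 with c, d ∈ Q. Squaring: 186 = c^2 + 74d^2 + 2cd√74. Since √74 ∉ Q this forces 2cd = 0. If d = 0 then √186 = c ∈ Q, contradicting 186 squarefree > 1. If c = 0 then 186 = 74d^2, so 74·186 = (74d)^2 is a perfect square in Q — but 74·186 = 13764 is not a perfect square (since 74 and 186 are distinct squarefree integers). Contradiction. Hence √186 ∉ Q(√74), so x^2 - 186 stays irreducible over Q(√74) and [Q(√74, √186) : Q(√74)] = 2. By the tower law, [Q(√74, √186) : Q] = 2 · 2 = 4.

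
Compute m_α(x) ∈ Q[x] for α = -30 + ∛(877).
m_α(x) = x^3 + 90x^2 + 2700x + 26123

Set β = α + 30 = ∛(877), so β^3 = 877. Then (α + 30)^3 - 877 = 0, i.e. α is a root of g(x) = (x + 30)^3 - 877 = x^3 + 90x^2 + 2700x + 26123. Since g(x) = h(x + 30) where h(x) = x^3 - 877, and h is irreducible over Q (because 877 is not a perfect cube, so h has no rational root, and a monic cubic with no rational root is irreducible), g is also irreducible (irreducibility is preserved under the substitution x → x + 30). Hence m_α(x) = x^3 + 90x^2 + 2700x + 26123.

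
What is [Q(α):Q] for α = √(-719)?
[Q(α):Q] = 2

[Q(α):Q] equals the degree of the minimal polynomial of α. Here α^2 = -719 and x^2 + 719 is irreducible (d = -719 is squarefree, ≠ 1, hence not a square), so deg(m_α) = 2. Thus [Q(α):Q] = 2.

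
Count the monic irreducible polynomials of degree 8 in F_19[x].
There are 2122929090 monic irreducible polynomials of degree 8 over F_19

Each element of F_{19^8} that lies in no proper subfield is a root of exactly one monic irreducible of degree 8 over F_19, and each such polynomial has 8 distinct roots in F_{19^8}. By Möbius inversion the count is N_19(8) = (1/8) Σ_{d|8} μ(8/d) · 19^d = (1/8)(μ(8)·19^1 + μ(4)·19^2 + μ(2)·19^4 + μ(1)·19^8) = 16983432720/8 = 2122929090.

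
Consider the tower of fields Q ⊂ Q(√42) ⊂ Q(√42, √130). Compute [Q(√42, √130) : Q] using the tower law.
[Q(√42, √130) : Q] = 4

[Q(√42):Q] = 2 (min poly x^2 - 42, irreducible since 42 is squarefree > 1). For the top step, suppose √130 ∈ Q(√42), say √130 = c + d√42 with c, d ∈ Q. Squaring: 130 = c^2 + 42d^2 + 2cd√42. Since √42 ∉ Q this forces 2cd = 0. If d = 0 then √130 = c ∈ Q, contradicting 130 squarefree > 1. If c = 0 then 130 = 42d^2, so 42·130 = (42d)^2 is a perfect square in Q — but 42·130 = 5460 is not a perfect square (since 42 and 130 are distinct squarefree integers). Contradiction. Hence √130 ∉ Q(√42), so x^2 - 130 stays irreducible over Q(√42) and [Q(√42, √130) : Q(√42)] = 2. By the tower law, [Q(√42, √130) : Q] = 2 · 2 = 4.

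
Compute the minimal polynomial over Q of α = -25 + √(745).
m_α(x) = x^2 + 50x - 120

From α + 25 = √(745), squaring gives (α + 25)^2 = 745, i.e. α^2 + 50α + 625 = 745, so α^2 + 50α - 120 = 0. The discriminant of x^2 + 50x - 120 is (50)^2 - 4·(-120) = 2500 + 480 = 2980, and 4·(745) is not a perfect square in Q since 745 is squarefree and ≠ 1. Hence x^2 + 50x - 120 is irreducible over Q and is the minimal polynomial of α.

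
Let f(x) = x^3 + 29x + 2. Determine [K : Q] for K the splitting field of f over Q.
[K : Q] = 6

By the rational root test, any rational root of the monic integer polynomial f(x) = x^3 + 29x + 2 must be an integer dividing the constant term 2, i.e. one of ±{1, 2}. Evaluating: f(1) = 32, f(-1) = -28, f(2) = 68, f(-2) = -64; none is 0, so f has no rational root and is therefore irreducible over Q (a cubic with no linear factor over a field is irreducible). For an irreducible cubic, the Galois group is A_3 or S_3 according as the discriminant disc(f) = -4a^3 - 27b^2 = -4·(29)^3 - 27·(2)^2 = -97664 is or is not a square in Q. Here disc(f) = -97664 is not a perfect square in Q, so the Galois group of f over Q is not contained in A_3 and must be all of S_3. The splitting field has degree |S_3| = 6 over Q, so [K : Q] = 6.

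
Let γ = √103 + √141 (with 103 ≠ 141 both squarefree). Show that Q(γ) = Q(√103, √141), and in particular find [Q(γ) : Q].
[Q(γ) : Q] = 4 (equivalently, Q(γ) = Q(√103, √141))

Obviously Q(γ) ⊆ Q(√103, √141), and [Q(√103, √141):Q] = 4 (since 103, 141 are distinct squarefree integers > 1 with 14523 not a perfect square). To show equality we compute the minimal polynomial of γ. From γ = √103 + √141: γ^2 = 103 + 2√(14523) + 141 = 244 + 2√(14523), so γ^2 - 244 = 2√(14523); squaring, (γ^2 - 244)^2 = 4·14523, i.e. γ^4 - 488γ^2 + 59536 - 58092 = 0, i.e. γ^4 - 488γ^2 + 1444 = 0. So γ is a root of x^4 - 488x^2 + 1444. This polynomial is irreducible over Q: it has no rational root (each ±√103 ± √141 is irrational), and any factorization into two quadratics over Q would force √(14523) ∈ Q (pairing opposite roots) or √103, √141 ∈ Q (other pairings), all impossible. Hence [Q(γ):Q] = 4 = [Q(√103, √141):Q], so Q(γ) = Q(√103, √141).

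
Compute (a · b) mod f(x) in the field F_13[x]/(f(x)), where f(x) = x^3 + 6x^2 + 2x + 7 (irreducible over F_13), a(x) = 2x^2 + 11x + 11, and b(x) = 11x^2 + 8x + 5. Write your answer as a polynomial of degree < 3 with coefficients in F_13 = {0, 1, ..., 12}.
a · b ≡ 2x^2 + 5x + 7 (mod f(x))

Multiply in F_13[x]: a(x)·b(x) = (2x^2 + 11x + 11)·(11x^2 + 8x + 5) = 9x^4 + 7x^3 + 11x^2 + 3. This has degree ≥ 3, so divide by f(x) over F_13: 9x^4 + 7x^3 + 11x^2 + 3 = (9x + 5)·(x^3 + 6x^2 + 2x + 7) + (2x^2 + 5x + 7). Hence a·b ≡ 2x^2 + 5x + 7 (mod f). (F_13[x]/(f) is a field with 13^3 = 2197 elements since f is irreducible of degree 3.)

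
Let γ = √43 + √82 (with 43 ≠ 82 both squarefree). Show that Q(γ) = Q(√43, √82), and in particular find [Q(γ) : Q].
[Q(γ) : Q] = 4 (equivalently, Q(γ) = Q(√43, √82))

Obviously Q(γ) ⊆ Q(√43, √82), and [Q(√43, √82):Q] = 4 (since 43, 82 are distinct squarefree integers > 1 with 3526 not a perfect square). To show equality we compute the minimal polynomial of γ. From γ = √43 + √82: γ^2 = 43 + 2√(3526) + 82 = 125 + 2√(3526), so γ^2 - 125 = 2√(3526); squaring, (γ^2 - 125)^2 = 4·3526, i.e. γ^4 - 250γ^2 + 15625 - 14104 = 0, i.e. γ^4 - 250γ^2 + 1521 = 0. So γ is a root of x^4 - 250x^2 + 1521. This polynomial is irreducible over Q: it has no rational root (each ±√43 ± √82 is irrational), and any factorization into two quadratics over Q would force √(3526) ∈ Q (pairing opposite roots) or √43, √82 ∈ Q (other pairings), all impossible. Hence [Q(γ):Q] = 4 = [Q(√43, √82):Q], so Q(γ) = Q(√43, √82).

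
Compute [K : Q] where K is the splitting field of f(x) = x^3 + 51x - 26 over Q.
[K : Q] = 6

By the rational root test, any rational root of the monic integer polynomial f(x) = x^3 + 51x - 26 must be an integer dividing the constant term -26, i.e. one of ±{1, 2, 13, 26}. Evaluating: f(1) = 26, f(-1) = -78, f(2) = 84, f(-2) = -136, f(13) = 2834, f(-13) = -2886, f(26) = 18876, f(-26) = -18928; none is 0, so f has no rational root and is therefore irreducible over Q (a cubic with no linear factor over a field is irreducible). For an irreducible cubic, the Galois group is A_3 or S_3 according as the discriminant disc(f) = -4a^3 - 27b^2 = -4·(51)^3 - 27·(-26)^2 = -548856 is or is not a square in Q. Here disc(f) = -548856 is not a perfect square in Q, so the Galois group of f over Q is not contained in A_3 and must be all of S_3. The splitting field has degree |S_3| = 6 over Q, so [K : Q] = 6.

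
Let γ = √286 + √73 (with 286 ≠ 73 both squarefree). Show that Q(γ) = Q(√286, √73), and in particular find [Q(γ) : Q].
[Q(γ) : Q] = 4 (equivalently, Q(γ) = Q(√286, √73))

Obviously Q(γ) ⊆ Q(√286, √73), and [Q(√286, √73):Q] = 4 (since 286, 73 are distinct squarefree integers > 1 with 20878 not a perfect square). To show equality we compute the minimal polynomial of γ. From γ = √286 + √73: γ^2 = 286 + 2√(20878) + 73 = 359 + 2√(20878), so γ^2 - 359 = 2√(20878); squaring, (γ^2 - 359)^2 = 4·20878, i.e. γ^4 - 718γ^2 + 128881 - 83512 = 0, i.e. γ^4 - 718γ^2 + 45369 = 0. So γ is a root of x^4 - 718x^2 + 45369. This polynomial is irreducible over Q: it has no rational root (each ±√286 ± √73 is irrational), and any factorization into two quadratics over Q would force √(20878) ∈ Q (pairing opposite roots) or √286, √73 ∈ Q (other pairings), all impossible. Hence [Q(γ):Q] = 4 = [Q(√286, √73):Q], so Q(γ) = Q(√286, √73).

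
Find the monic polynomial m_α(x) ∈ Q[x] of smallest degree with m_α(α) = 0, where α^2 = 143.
m_α(x) = x^2 - 143

α satisfies α^2 - 143 = 0, so x^2 - 143 annihilates α. Since d = 143 is squarefree and ≠ 1, it is not a perfect square in Q, so x^2 - 143 has no rational root and is therefore irreducible over Q (a degree-2 polynomial over a field is irreducible iff it has no root). Hence m_α(x) = x^2 - 143.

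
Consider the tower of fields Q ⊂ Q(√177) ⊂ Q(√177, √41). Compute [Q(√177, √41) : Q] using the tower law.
[Q(√177, √41) : Q] = 4

[Q(√177):Q] = 2 (min poly x^2 - 177, irreducible since 177 is squarefree > 1). For the top step, suppose √41 ∈ Q(√177), say √41 = c + d√177 with c, d ∈ Q. Squaring: 41 = c^2 + 177d^2 + 2cd√177. Since √177 ∉ Q this forces 2cd = 0. If d = 0 then √41 = c ∈ Q, contradicting 41 squarefree > 1. If c = 0 then 41 = 177d^2, so 177·41 = (177d)^2 is a perfect square in Q — but 177·41 = 7257 is not a perfect square (since 177 and 41 are distinct squarefree integers). Contradiction. Hence √41 ∉ Q(√177), so x^2 - 41 stays irreducible over Q(√177) and [Q(√177, √41) : Q(√177)] = 2. By the tower law, [Q(√177, √41) : Q] = 2 · 2 = 4.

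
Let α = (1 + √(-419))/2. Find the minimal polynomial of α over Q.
m_α(x) = x^2 - x + 105

From 2α - 1 = √(-419), squaring gives (2α - 1)^2 = -419, i.e. 4α^2 - 4α + 1 = -419, so α^2 - α + (1 + 419)/4 = 0. Since -419 ≡ 1 (mod 4), (1 + 419)/4 = 105 ∈ Z. The polynomial x^2 - x + 105 has discriminant 1 - 4·(105) = -419, which is not a perfect square in Q (d = -419 is squarefree and ≠ 1), so x^2 - x + 105 is irreducible over Q. It is the minimal polynomial of α.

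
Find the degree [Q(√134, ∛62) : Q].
[Q(√134, ∛62) : Q] = 6

Let L = Q(√134, ∛62). Since Q(√134) ⊂ L and [Q(√134):Q] = 2, the tower law gives 2 | [L:Q]. Likewise Q(∛62) ⊂ L with [Q(∛62):Q] = 3 (because 62 is not a perfect cube), so 3 | [L:Q]. As gcd(2,3) = 1, [L:Q] is divisible by 6. Conversely L is generated over Q by √134 and ∛62, so [L:Q] ≤ 2·3 = 6. Therefore [Q(√134, ∛62) : Q] = 6.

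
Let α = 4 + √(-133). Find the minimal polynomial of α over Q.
m_α(x) = x^2 - 8x + 149

From α - 4 = √(-133), squaring gives (α - 4)^2 = -133, i.e. α^2 - 8α + 16 = -133, so α^2 - 8α + 149 = 0. The discriminant of x^2 - 8x + 149 is (-8)^2 - 4·(149) = 64 - 596 = -532, and 4·(-133) is not a perfect square in Q since -133 is squarefree and ≠ 1. Hence x^2 - 8x + 149 is irreducible over Q and is the minimal polynomial of α.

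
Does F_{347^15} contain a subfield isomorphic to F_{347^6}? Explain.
No: F_{347^6} is not a subfield of F_{347^15}

F_{p^m} embeds in F_{p^n} iff m | n. Here 6 ∤ 15 (since 15 = 2·6 + 3 with remainder 3 ≠ 0), so F_{347^6} is not a subfield of F_{347^15}. Equivalently: if it were, the tower law would give 6 = [F_{347^6}:F_347] dividing [F_{347^15}:F_347] = 15, contradiction.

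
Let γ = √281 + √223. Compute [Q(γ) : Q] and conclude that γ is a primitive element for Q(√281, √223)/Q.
[Q(γ) : Q] = 4 (equivalently, Q(γ) = Q(√281, √223))

Obviously Q(γ) ⊆ Q(√281, √223), and [Q(√281, √223):Q] = 4 (since 281, 223 are distinct squarefree integers > 1 with 62663 not a perfect square). To show equality we compute the minimal polynomial of γ. From γ = √281 + √223: γ^2 = 281 + 2√(62663) + 223 = 504 + 2√(62663), so γ^2 - 504 = 2√(62663); squaring, (γ^2 - 504)^2 = 4·62663, i.e. γ^4 - 1008γ^2 + 254016 - 250652 = 0, i.e. γ^4 - 1008γ^2 + 3364 = 0. So γ is a root of x^4 - 1008x^2 + 3364. This polynomial is irreducible over Q: it has no rational root (each ±√281 ± √223 is irrational), and any factorization into two quadratics over Q would force √(62663) ∈ Q (pairing opposite roots) or √281, √223 ∈ Q (other pairings), all impossible. Hence [Q(γ):Q] = 4 = [Q(√281, √223):Q], so Q(γ) = Q(√281, √223).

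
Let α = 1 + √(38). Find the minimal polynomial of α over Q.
m_α(x) = x^2 - 2x - 37

From α - 1 = √(38), squaring gives (α - 1)^2 = 38, i.e. α^2 - 2α + 1 = 38, so α^2 - 2α - 37 = 0. The discriminant of x^2 - 2x - 37 is (-2)^2 - 4·(-37) = 4 + 148 = 152, and 4·(38) is not a perfect square in Q since 38 is squarefree and ≠ 1. Hence x^2 - 2x - 37 is irreducible over Q and is the minimal polynomial of α.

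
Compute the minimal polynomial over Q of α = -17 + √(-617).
m_α(x) = x^2 + 34x + 906

From α + 17 = √(-617), squaring gives (α + 17)^2 = -617, i.e. α^2 + 34α + 289 = -617, so α^2 + 34α + 906 = 0. The discriminant of x^2 + 34x + 906 is (34)^2 - 4·(906) = 1156 - 3624 = -2468, and 4·(-617) is not a perfect square in Q since -617 is squarefree and ≠ 1. Hence x^2 + 34x + 906 is irreducible over Q and is the minimal polynomial of α.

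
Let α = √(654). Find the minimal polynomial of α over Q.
m_α(x) = x^2 - 654

α satisfies α^2 - 654 = 0, so x^2 - 654 annihilates α. Since d = 654 is squarefree and ≠ 1, it is not a perfect square in Q, so x^2 - 654 has no rational root and is therefore irreducible over Q (a degree-2 polynomial over a field is irreducible iff it has no root). Hence m_α(x) = x^2 - 654.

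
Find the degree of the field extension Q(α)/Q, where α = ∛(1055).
[Q(α):Q] = 3

The minimal polynomial of α is x^3 - 1055, irreducible over Q since 1055 is not a perfect cube (so x^3 - 1055 has no rational root). Hence [Q(α):Q] = deg(m_α) = 3.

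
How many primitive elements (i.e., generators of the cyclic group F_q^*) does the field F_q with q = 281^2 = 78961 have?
There are φ(78960) = 17664 primitive elements

F_q^* is cyclic of order q - 1 = 78960. A cyclic group of order m has exactly φ(m) generators. Here m = 78960 = 2^4 · 3 · 5 · 7 · 47, so the number of primitive elements is φ(78960) = 17664.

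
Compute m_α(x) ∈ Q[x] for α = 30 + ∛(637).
m_α(x) = x^3 - 90x^2 + 2700x - 27637

Set β = α - 30 = ∛(637), so β^3 = 637. Then (α - 30)^3 - 637 = 0, i.e. α is a root of g(x) = (x - 30)^3 - 637 = x^3 - 90x^2 + 2700x - 27637. Since g(x) = h(x - 30) where h(x) = x^3 - 637, and h is irreducible over Q (because 637 is not a perfect cube, so h has no rational root, and a monic cubic with no rational root is irreducible), g is also irreducible (irreducibility is preserved under the substitution x → x - 30). Hence m_α(x) = x^3 - 90x^2 + 2700x - 27637.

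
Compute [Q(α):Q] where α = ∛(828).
[Q(α):Q] = 3

The minimal polynomial of α is x^3 - 828, irreducible over Q since 828 is not a perfect cube (so x^3 - 828 has no rational root). Hence [Q(α):Q] = deg(m_α) = 3.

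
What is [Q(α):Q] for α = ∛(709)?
[Q(α):Q] = 3

The minimal polynomial of α is x^3 - 709, irreducible over Q since 709 is not a perfect cube (so x^3 - 709 has no rational root). Hence [Q(α):Q] = deg(m_α) = 3.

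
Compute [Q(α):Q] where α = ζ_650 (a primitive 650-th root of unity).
[Q(α):Q] = 240

The minimal polynomial of ζ_650 over Q is the 650-th cyclotomic polynomial Φ_650(x), which is irreducible over Q and has degree φ(650) = 240. Hence [Q(α):Q] = φ(650) = 240.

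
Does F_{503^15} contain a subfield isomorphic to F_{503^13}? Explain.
No: F_{503^13} is not a subfield of F_{503^15}

F_{p^m} embeds in F_{p^n} iff m | n. Here 13 ∤ 15 (since 15 = 1·13 + 2 with remainder 2 ≠ 0), so F_{503^13} is not a subfield of F_{503^15}. Equivalently: if it were, the tower law would give 13 = [F_{503^13}:F_503] dividing [F_{503^15}:F_503] = 15, contradiction.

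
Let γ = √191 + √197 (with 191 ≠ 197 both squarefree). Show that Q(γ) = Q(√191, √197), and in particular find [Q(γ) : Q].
[Q(γ) : Q] = 4 (equivalently, Q(γ) = Q(√191, √197))

Obviously Q(γ) ⊆ Q(√191, √197), and [Q(√191, √197):Q] = 4 (since 191, 197 are distinct squarefree integers > 1 with 37627 not a perfect square). To show equality we compute the minimal polynomial of γ. From γ = √191 + √197: γ^2 = 191 + 2√(37627) + 197 = 388 + 2√(37627), so γ^2 - 388 = 2√(37627); squaring, (γ^2 - 388)^2 = 4·37627, i.e. γ^4 - 776γ^2 + 150544 - 150508 = 0, i.e. γ^4 - 776γ^2 + 36 = 0. So γ is a root of x^4 - 776x^2 + 36. This polynomial is irreducible over Q: it has no rational root (each ±√191 ± √197 is irrational), and any factorization into two quadratics over Q would force √(37627) ∈ Q (pairing opposite roots) or √191, √197 ∈ Q (other pairings), all impossible. Hence [Q(γ):Q] = 4 = [Q(√191, √197):Q], so Q(γ) = Q(√191, √197).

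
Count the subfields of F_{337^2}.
F_{337^2} has 2 subfields

The subfields of F_{p^n} are exactly the fields F_{p^d} for d | n (each is the fixed field of the unique index-d subgroup of Gal(F_{p^n}/F_p) ≅ Z/nZ). The divisors of n = 2 are {1, 2}, giving 2 subfields: F_{337^1}, F_{337^2}.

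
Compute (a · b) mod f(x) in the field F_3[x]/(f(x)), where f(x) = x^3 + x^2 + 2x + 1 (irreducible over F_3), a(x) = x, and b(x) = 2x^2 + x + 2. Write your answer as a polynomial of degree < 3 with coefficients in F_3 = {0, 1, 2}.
a · b ≡ 2x^2 + x + 1 (mod f(x))

Multiply in F_3[x]: a(x)·b(x) = (x)·(2x^2 + x + 2) = 2x^3 + x^2 + 2x. This has degree ≥ 3, so divide by f(x) over F_3: 2x^3 + x^2 + 2x = (2)·(x^3 + x^2 + 2x + 1) + (2x^2 + x + 1). Hence a·b ≡ 2x^2 + x + 1 (mod f). (F_3[x]/(f) is a field with 3^3 = 27 elements since f is irreducible of degree 3.)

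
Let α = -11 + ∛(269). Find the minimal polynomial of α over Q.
m_α(x) = x^3 + 33x^2 + 363x + 1062

Set β = α + 11 = ∛(269), so β^3 = 269. Then (α + 11)^3 - 269 = 0, i.e. α is a root of g(x) = (x + 11)^3 - 269 = x^3 + 33x^2 + 363x + 1062. Since g(x) = h(x + 11) where h(x) = x^3 - 269, and h is irreducible over Q (because 269 is not a perfect cube, so h has no rational root, and a monic cubic with no rational root is irreducible), g is also irreducible (irreducibility is preserved under the substitution x → x + 11). Hence m_α(x) = x^3 + 33x^2 + 363x + 1062.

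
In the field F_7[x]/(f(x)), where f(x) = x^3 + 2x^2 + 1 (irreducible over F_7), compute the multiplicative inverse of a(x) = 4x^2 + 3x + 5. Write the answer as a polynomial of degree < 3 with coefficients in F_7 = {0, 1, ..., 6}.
a(x)^(-1) ≡ 2x + 6 (mod f(x))

Since f is irreducible over F_7, F_7[x]/(f) is a field and a(x) ≠ 0 has an inverse. Apply the extended Euclidean algorithm to f(x) and a(x) in F_7[x]: f(x) = (2x + 6)·a(x) + (6). The last nonzero remainder is the constant 6 = gcd(f, a) in F_7. Back-substituting through the division chain expresses 6 = s(x)·a(x) + t(x)·f(x) with s(x) ≡ 5x + 1 (mod f), so (5x + 1)·a(x) ≡ 6 (mod f). Multiplying by 6^(-1) ≡ 6 in F_7 gives a(x)^(-1) ≡ 6·(5x + 1) ≡ 2x + 6 (mod f). Check: (4x^2 + 3x + 5)·(2x + 6) = x^3 + 2x^2 + 2 ≡ 1 (mod x^3 + 2x^2 + 1).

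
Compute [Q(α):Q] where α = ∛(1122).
[Q(α):Q] = 3

The minimal polynomial of α is x^3 - 1122, irreducible over Q since 1122 is not a perfect cube (so x^3 - 1122 has no rational root). Hence [Q(α):Q] = deg(m_α) = 3.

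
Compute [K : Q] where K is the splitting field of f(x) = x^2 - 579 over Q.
[K : Q] = 2

f(x) = x^2 - 579 factors as (x - √579)(x + √579). The splitting field is K = Q(√579). Since 579 is squarefree and > 1, it is not a perfect square, so x^2 - 579 is irreducible over Q and [Q(√579) : Q] = 2. Hence [K : Q] = 2.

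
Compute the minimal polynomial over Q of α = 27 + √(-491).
m_α(x) = x^2 - 54x + 1220

From α - 27 = √(-491), squaring gives (α - 27)^2 = -491, i.e. α^2 - 54α + 729 = -491, so α^2 - 54α + 1220 = 0. The discriminant of x^2 - 54x + 1220 is (-54)^2 - 4·(1220) = 2916 - 4880 = -1964, and 4·(-491) is not a perfect square in Q since -491 is squarefree and ≠ 1. Hence x^2 - 54x + 1220 is irreducible over Q and is the minimal polynomial of α.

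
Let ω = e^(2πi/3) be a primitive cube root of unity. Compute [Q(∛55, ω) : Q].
[Q(∛55, ω) : Q] = 6

[Q(∛55):Q] = 3 (min poly x^3 - 55, irreducible since 55 is not a perfect cube). [Q(ω):Q] = 2 (min poly x^2 + x + 1). Since Q(∛55) ⊂ R and ω ∉ R, we have ω ∉ Q(∛55), so x^2 + x + 1 remains irreducible over Q(∛55) and [Q(∛55, ω) : Q(∛55)] = 2. By the tower law, [Q(∛55, ω) : Q] = 3 · 2 = 6. (In fact Q(∛55, ω) is the splitting field of x^3 - 55 over Q.)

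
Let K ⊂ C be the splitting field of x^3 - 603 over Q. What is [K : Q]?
[K : Q] = 6

The roots of x^3 - 603 are ∛603, ω∛603, ω^2∛603 where ω = e^(2πi/3) is a primitive cube root of unity, so K = Q(∛603, ω). Now [Q(∛603):Q] = 3 (since 603 is not a perfect cube, x^3 - 603 is irreducible) and [Q(ω):Q] = 2. Both 2 and 3 divide [K:Q], and [K:Q] ≤ 3·2 = 6, so [K:Q] = 6. (Equivalently: Q(∛603) ⊂ R but ω ∉ R, so [K : Q(∛603)] = 2.)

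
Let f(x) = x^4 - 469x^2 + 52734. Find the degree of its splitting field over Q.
[K : Q] = 4

Solving the quadratic in x^2: x^2 = (469 ± √(469^2 - 4·52734))/2 = (469 ± √9025)/2 = (469 ± 95)/2, giving x^2 = 187 or x^2 = 282. So f(x) = (x^2 - 187)(x^2 - 282) and the roots of f are ±√187, ±√282. Hence the splitting field is K = Q(√187, √282). Since 187 and 282 are distinct squarefree integers > 1, their product 52734 is not a perfect square, so √282 ∉ Q(√187). By the tower law [K:Q] = [Q(√187,√282):Q(√187)] · [Q(√187):Q] = 2 · 2 = 4.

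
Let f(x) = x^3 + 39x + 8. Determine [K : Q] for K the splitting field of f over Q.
[K : Q] = 6

By the rational root test, any rational root of the monic integer polynomial f(x) = x^3 + 39x + 8 must be an integer dividing the constant term 8, i.e. one of ±{1, 2, 4, 8}. Evaluating: f(1) = 48, f(-1) = -32, f(2) = 94, f(-2) = -78, f(4) = 228, f(-4) = -212, f(8) = 832, f(-8) = -816; none is 0, so f has no rational root and is therefore irreducible over Q (a cubic with no linear factor over a field is irreducible). For an irreducible cubic, the Galois group is A_3 or S_3 according as the discriminant disc(f) = -4a^3 - 27b^2 = -4·(39)^3 - 27·(8)^2 = -239004 is or is not a square in Q. Here disc(f) = -239004 is not a perfect square in Q, so the Galois group of f over Q is not contained in A_3 and must be all of S_3. The splitting field has degree |S_3| = 6 over Q, so [K : Q] = 6.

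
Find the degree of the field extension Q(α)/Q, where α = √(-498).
[Q(α):Q] = 2

[Q(α):Q] equals the degree of the minimal polynomial of α. Here α^2 = -498 and x^2 + 498 is irreducible (d = -498 is squarefree, ≠ 1, hence not a square), so deg(m_α) = 2. Thus [Q(α):Q] = 2.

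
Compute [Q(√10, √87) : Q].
[Q(√10, √87) : Q] = 4

[Q(√10):Q] = 2 (min poly x^2 - 10, irreducible since 10 is squarefree > 1). For the top step, suppose √87 ∈ Q(√10), say √87 = c + d√10 with c, d ∈ Q. Squaring: 87 = c^2 + 10d^2 + 2cd√10. Since √10 ∉ Q this forces 2cd = 0. If d = 0 then √87 = c ∈ Q, contradicting 87 squarefree > 1. If c = 0 then 87 = 10d^2, so 10·87 = (10d)^2 is a perfect square in Q — but 10·87 = 870 is not a perfect square (since 10 and 87 are distinct squarefree integers). Contradiction. Hence √87 ∉ Q(√10), so x^2 - 87 stays irreducible over Q(√10) and [Q(√10, √87) : Q(√10)] = 2. By the tower law, [Q(√10, √87) : Q] = 2 · 2 = 4.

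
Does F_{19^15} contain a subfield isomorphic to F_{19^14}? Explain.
No: F_{19^14} is not a subfield of F_{19^15}

F_{p^m} embeds in F_{p^n} iff m | n. Here 14 ∤ 15 (since 15 = 1·14 + 1 with remainder 1 ≠ 0), so F_{19^14} is not a subfield of F_{19^15}. Equivalently: if it were, the tower law would give 14 = [F_{19^14}:F_19] dividing [F_{19^15}:F_19] = 15, contradiction.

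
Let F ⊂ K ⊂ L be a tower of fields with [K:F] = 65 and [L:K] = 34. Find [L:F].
[L:F] = 2210

The tower law says that for any tower of field extensions F ⊂ K ⊂ L with finite degrees, [L:F] = [L:K] · [K:F]. Here this gives [L:F] = 34 · 65 = 2210.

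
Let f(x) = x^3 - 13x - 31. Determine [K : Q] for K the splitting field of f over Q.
[K : Q] = 6

By the rational root test, any rational root of the monic integer polynomial f(x) = x^3 - 13x - 31 must be an integer dividing the constant term -31, i.e. one of ±{1, 31}. Evaluating: f(1) = -43, f(-1) = -19, f(31) = 29357, f(-31) = -29419; none is 0, so f has no rational root and is therefore irreducible over Q (a cubic with no linear factor over a field is irreducible). For an irreducible cubic, the Galois group is A_3 or S_3 according as the discriminant disc(f) = -4a^3 - 27b^2 = -4·(-13)^3 - 27·(-31)^2 = -17159 is or is not a square in Q. Here disc(f) = -17159 is not a perfect square in Q, so the Galois group of f over Q is not contained in A_3 and must be all of S_3. The splitting field has degree |S_3| = 6 over Q, so [K : Q] = 6.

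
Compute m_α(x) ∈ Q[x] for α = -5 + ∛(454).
m_α(x) = x^3 + 15x^2 + 75x - 329

Set β = α + 5 = ∛(454), so β^3 = 454. Then (α + 5)^3 - 454 = 0, i.e. α is a root of g(x) = (x + 5)^3 - 454 = x^3 + 15x^2 + 75x - 329. Since g(x) = h(x + 5) where h(x) = x^3 - 454, and h is irreducible over Q (because 454 is not a perfect cube, so h has no rational root, and a monic cubic with no rational root is irreducible), g is also irreducible (irreducibility is preserved under the substitution x → x + 5). Hence m_α(x) = x^3 + 15x^2 + 75x - 329.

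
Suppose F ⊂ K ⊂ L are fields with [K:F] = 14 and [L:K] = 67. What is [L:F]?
[L:F] = 938

The tower law says that for any tower of field extensions F ⊂ K ⊂ L with finite degrees, [L:F] = [L:K] · [K:F]. Here this gives [L:F] = 67 · 14 = 938.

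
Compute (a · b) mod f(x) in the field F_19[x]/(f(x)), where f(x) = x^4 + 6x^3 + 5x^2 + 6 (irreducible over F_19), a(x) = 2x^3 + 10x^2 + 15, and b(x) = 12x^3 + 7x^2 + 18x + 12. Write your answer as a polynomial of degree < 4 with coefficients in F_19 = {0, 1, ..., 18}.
a · b ≡ 6x^3 + 3x^2 + 7x + 18 (mod f(x))

Multiply in F_19[x]: a(x)·b(x) = (2x^3 + 10x^2 + 15)·(12x^3 + 7x^2 + 18x + 12) = 5x^6 + x^5 + 11x^4 + 4x^3 + 16x^2 + 4x + 9. This has degree ≥ 4, so divide by f(x) over F_19: 5x^6 + x^5 + 11x^4 + 4x^3 + 16x^2 + 4x + 9 = (5x^2 + 9x + 8)·(x^4 + 6x^3 + 5x^2 + 6) + (6x^3 + 3x^2 + 7x + 18). Hence a·b ≡ 6x^3 + 3x^2 + 7x + 18 (mod f). (F_19[x]/(f) is a field with 19^4 = 130321 elements since f is irreducible of degree 4.)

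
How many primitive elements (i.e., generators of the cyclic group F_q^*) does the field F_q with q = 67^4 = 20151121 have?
There are φ(20151120) = 4587520 primitive elements

F_q^* is cyclic of order q - 1 = 20151120. A cyclic group of order m has exactly φ(m) generators. Here m = 20151120 = 2^4 · 3 · 5 · 11 · 17 · 449, so the number of primitive elements is φ(20151120) = 4587520.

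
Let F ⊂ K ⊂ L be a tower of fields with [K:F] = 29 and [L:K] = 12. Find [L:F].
[L:F] = 348

The tower law says that for any tower of field extensions F ⊂ K ⊂ L with finite degrees, [L:F] = [L:K] · [K:F]. Here this gives [L:F] = 12 · 29 = 348.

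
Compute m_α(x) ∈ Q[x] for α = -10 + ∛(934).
m_α(x) = x^3 + 30x^2 + 300x + 66

Set β = α + 10 = ∛(934), so β^3 = 934. Then (α + 10)^3 - 934 = 0, i.e. α is a root of g(x) = (x + 10)^3 - 934 = x^3 + 30x^2 + 300x + 66. Since g(x) = h(x + 10) where h(x) = x^3 - 934, and h is irreducible over Q (because 934 is not a perfect cube, so h has no rational root, and a monic cubic with no rational root is irreducible), g is also irreducible (irreducibility is preserved under the substitution x → x + 10). Hence m_α(x) = x^3 + 30x^2 + 300x + 66.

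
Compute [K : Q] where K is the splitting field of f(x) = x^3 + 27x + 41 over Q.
[K : Q] = 6

By the rational root test, any rational root of the monic integer polynomial f(x) = x^3 + 27x + 41 must be an integer dividing the constant term 41, i.e. one of ±{1, 41}. Evaluating: f(1) = 69, f(-1) = 13, f(41) = 70069, f(-41) = -69987; none is 0, so f has no rational root and is therefore irreducible over Q (a cubic with no linear factor over a field is irreducible). For an irreducible cubic, the Galois group is A_3 or S_3 according as the discriminant disc(f) = -4a^3 - 27b^2 = -4·(27)^3 - 27·(41)^2 = -124119 is or is not a square in Q. Here disc(f) = -124119 is not a perfect square in Q, so the Galois group of f over Q is not contained in A_3 and must be all of S_3. The splitting field has degree |S_3| = 6 over Q, so [K : Q] = 6.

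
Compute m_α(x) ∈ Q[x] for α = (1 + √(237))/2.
m_α(x) = x^2 - x - 59

From 2α - 1 = √(237), squaring gives (2α - 1)^2 = 237, i.e. 4α^2 - 4α + 1 = 237, so α^2 - α + (1 - 237)/4 = 0. Since 237 ≡ 1 (mod 4), (1 - 237)/4 = -59 ∈ Z. The polynomial x^2 - x - 59 has discriminant 1 - 4·(-59) = 237, which is not a perfect square in Q (d = 237 is squarefree and ≠ 1), so x^2 - x - 59 is irreducible over Q. It is the minimal polynomial of α.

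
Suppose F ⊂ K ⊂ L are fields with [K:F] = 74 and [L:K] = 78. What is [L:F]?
[L:F] = 5772

The tower law says that for any tower of field extensions F ⊂ K ⊂ L with finite degrees, [L:F] = [L:K] · [K:F]. Here this gives [L:F] = 78 · 74 = 5772.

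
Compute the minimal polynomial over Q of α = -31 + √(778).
m_α(x) = x^2 + 62x + 183

From α + 31 = √(778), squaring gives (α + 31)^2 = 778, i.e. α^2 + 62α + 961 = 778, so α^2 + 62α + 183 = 0. The discriminant of x^2 + 62x + 183 is (62)^2 - 4·(183) = 3844 - 732 = 3112, and 4·(778) is not a perfect square in Q since 778 is squarefree and ≠ 1. Hence x^2 + 62x + 183 is irreducible over Q and is the minimal polynomial of α.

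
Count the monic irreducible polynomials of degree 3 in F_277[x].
There are 7084552 monic irreducible polynomials of degree 3 over F_277

Each element of F_{277^3} that lies in no proper subfield is a root of exactly one monic irreducible of degree 3 over F_277, and each such polynomial has 3 distinct roots in F_{277^3}. By Möbius inversion the count is N_277(3) = (1/3) Σ_{d|3} μ(3/d) · 277^d = (1/3)(μ(3)·277^1 + μ(1)·277^3) = 21253656/3 = 7084552.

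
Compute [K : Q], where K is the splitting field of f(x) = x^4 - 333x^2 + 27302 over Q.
[K : Q] = 4

Solving the quadratic in x^2: x^2 = (333 ± √(333^2 - 4·27302))/2 = (333 ± √1681)/2 = (333 ± 41)/2, giving x^2 = 187 or x^2 = 146. So f(x) = (x^2 - 187)(x^2 - 146) and the roots of f are ±√187, ±√146. Hence the splitting field is K = Q(√187, √146). Since 187 and 146 are distinct squarefree integers > 1, their product 27302 is not a perfect square, so √146 ∉ Q(√187). By the tower law [K:Q] = [Q(√187,√146):Q(√187)] · [Q(√187):Q] = 2 · 2 = 4.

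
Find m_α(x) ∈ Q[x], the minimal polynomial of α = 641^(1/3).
m_α(x) = x^3 - 641

α satisfies α^3 = 641, so x^3 - 641 annihilates α. By the rational root test, a rational root p/q (in lowest terms) of x^3 - 641 would satisfy p^3 = 641 q^3, forcing q = 1 and p^3 = 641; but 641 is not a perfect cube, contradiction. A monic cubic over Q with no rational root is irreducible (any nontrivial factorization would include a linear factor). Hence x^3 - 641 is the minimal polynomial of α, and in particular [Q(α):Q] = 3.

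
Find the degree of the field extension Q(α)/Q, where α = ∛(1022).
[Q(α):Q] = 3

The minimal polynomial of α is x^3 - 1022, irreducible over Q since 1022 is not a perfect cube (so x^3 - 1022 has no rational root). Hence [Q(α):Q] = deg(m_α) = 3.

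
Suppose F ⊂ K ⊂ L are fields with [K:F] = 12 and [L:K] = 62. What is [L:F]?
[L:F] = 744

The tower law says that for any tower of field extensions F ⊂ K ⊂ L with finite degrees, [L:F] = [L:K] · [K:F]. Here this gives [L:F] = 62 · 12 = 744.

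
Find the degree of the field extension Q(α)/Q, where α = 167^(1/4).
[Q(α):Q] = 4

α is a root of x^4 - 167. By Eisenstein's criterion at the prime p = 167 (which divides the constant term 167 but p^2 = 27889 does not, since 167 is squarefree), x^4 - 167 is irreducible over Q. Hence [Q(α):Q] = 4.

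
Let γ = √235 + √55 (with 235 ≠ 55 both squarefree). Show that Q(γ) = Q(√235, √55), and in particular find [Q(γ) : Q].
[Q(γ) : Q] = 4 (equivalently, Q(γ) = Q(√235, √55))

Obviously Q(γ) ⊆ Q(√235, √55), and [Q(√235, √55):Q] = 4 (since 235, 55 are distinct squarefree integers > 1 with 12925 not a perfect square). To show equality we compute the minimal polynomial of γ. From γ = √235 + √55: γ^2 = 235 + 2√(12925) + 55 = 290 + 2√(12925), so γ^2 - 290 = 2√(12925); squaring, (γ^2 - 290)^2 = 4·12925, i.e. γ^4 - 580γ^2 + 84100 - 51700 = 0, i.e. γ^4 - 580γ^2 + 32400 = 0. So γ is a root of x^4 - 580x^2 + 32400. This polynomial is irreducible over Q: it has no rational root (each ±√235 ± √55 is irrational), and any factorization into two quadratics over Q would force √(12925) ∈ Q (pairing opposite roots) or √235, √55 ∈ Q (other pairings), all impossible. Hence [Q(γ):Q] = 4 = [Q(√235, √55):Q], so Q(γ) = Q(√235, √55).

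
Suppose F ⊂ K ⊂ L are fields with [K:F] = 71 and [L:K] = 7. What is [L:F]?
[L:F] = 497

The tower law says that for any tower of field extensions F ⊂ K ⊂ L with finite degrees, [L:F] = [L:K] · [K:F]. Here this gives [L:F] = 7 · 71 = 497.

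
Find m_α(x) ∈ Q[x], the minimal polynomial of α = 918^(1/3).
m_α(x) = x^3 - 918

α satisfies α^3 = 918, so x^3 - 918 annihilates α. By the rational root test, a rational root p/q (in lowest terms) of x^3 - 918 would satisfy p^3 = 918 q^3, forcing q = 1 and p^3 = 918; but 918 is not a perfect cube, contradiction. A monic cubic over Q with no rational root is irreducible (any nontrivial factorization would include a linear factor). Hence x^3 - 918 is the minimal polynomial of α, and in particular [Q(α):Q] = 3.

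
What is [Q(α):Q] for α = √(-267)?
[Q(α):Q] = 2

[Q(α):Q] equals the degree of the minimal polynomial of α. Here α^2 = -267 and x^2 + 267 is irreducible (d = -267 is squarefree, ≠ 1, hence not a square), so deg(m_α) = 2. Thus [Q(α):Q] = 2.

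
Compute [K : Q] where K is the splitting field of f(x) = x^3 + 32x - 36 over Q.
[K : Q] = 6

By the rational root test, any rational root of the monic integer polynomial f(x) = x^3 + 32x - 36 must be an integer dividing the constant term -36, i.e. one of ±{1, 2, 3, 4, 6, 9, 12, 18, 36}. Evaluating: f(1) = -3, f(-1) = -69, f(2) = 36, f(-2) = -108, f(3) = 87, f(-3) = -159, f(4) = 156, f(-4) = -228, f(6) = 372, f(-6) = -444, f(9) = 981, f(-9) = -1053, f(12) = 2076, f(-12) = -2148, f(18) = 6372, f(-18) = -6444, f(36) = 47772, f(-36) = -47844; none is 0, so f has no rational root and is therefore irreducible over Q (a cubic with no linear factor over a field is irreducible). For an irreducible cubic, the Galois group is A_3 or S_3 according as the discriminant disc(f) = -4a^3 - 27b^2 = -4·(32)^3 - 27·(-36)^2 = -166064 is or is not a square in Q. Here disc(f) = -166064 is not a perfect square in Q, so the Galois group of f over Q is not contained in A_3 and must be all of S_3. The splitting field has degree |S_3| = 6 over Q, so [K : Q] = 6.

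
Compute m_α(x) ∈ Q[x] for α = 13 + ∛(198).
m_α(x) = x^3 - 39x^2 + 507x - 2395

Set β = α - 13 = ∛(198), so β^3 = 198. Then (α - 13)^3 - 198 = 0, i.e. α is a root of g(x) = (x - 13)^3 - 198 = x^3 - 39x^2 + 507x - 2395. Since g(x) = h(x - 13) where h(x) = x^3 - 198, and h is irreducible over Q (because 198 is not a perfect cube, so h has no rational root, and a monic cubic with no rational root is irreducible), g is also irreducible (irreducibility is preserved under the substitution x → x - 13). Hence m_α(x) = x^3 - 39x^2 + 507x - 2395.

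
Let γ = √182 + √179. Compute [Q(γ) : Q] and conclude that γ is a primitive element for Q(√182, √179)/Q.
[Q(γ) : Q] = 4 (equivalently, Q(γ) = Q(√182, √179))

Obviously Q(γ) ⊆ Q(√182, √179), and [Q(√182, √179):Q] = 4 (since 182, 179 are distinct squarefree integers > 1 with 32578 not a perfect square). To show equality we compute the minimal polynomial of γ. From γ = √182 + √179: γ^2 = 182 + 2√(32578) + 179 = 361 + 2√(32578), so γ^2 - 361 = 2√(32578); squaring, (γ^2 - 361)^2 = 4·32578, i.e. γ^4 - 722γ^2 + 130321 - 130312 = 0, i.e. γ^4 - 722γ^2 + 9 = 0. So γ is a root of x^4 - 722x^2 + 9. This polynomial is irreducible over Q: it has no rational root (each ±√182 ± √179 is irrational), and any factorization into two quadratics over Q would force √(32578) ∈ Q (pairing opposite roots) or √182, √179 ∈ Q (other pairings), all impossible. Hence [Q(γ):Q] = 4 = [Q(√182, √179):Q], so Q(γ) = Q(√182, √179).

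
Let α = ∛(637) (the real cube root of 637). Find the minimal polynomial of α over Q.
m_α(x) = x^3 - 637

α satisfies α^3 = 637, so x^3 - 637 annihilates α. By the rational root test, a rational root p/q (in lowest terms) of x^3 - 637 would satisfy p^3 = 637 q^3, forcing q = 1 and p^3 = 637; but 637 is not a perfect cube, contradiction. A monic cubic over Q with no rational root is irreducible (any nontrivial factorization would include a linear factor). Hence x^3 - 637 is the minimal polynomial of α, and in particular [Q(α):Q] = 3.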